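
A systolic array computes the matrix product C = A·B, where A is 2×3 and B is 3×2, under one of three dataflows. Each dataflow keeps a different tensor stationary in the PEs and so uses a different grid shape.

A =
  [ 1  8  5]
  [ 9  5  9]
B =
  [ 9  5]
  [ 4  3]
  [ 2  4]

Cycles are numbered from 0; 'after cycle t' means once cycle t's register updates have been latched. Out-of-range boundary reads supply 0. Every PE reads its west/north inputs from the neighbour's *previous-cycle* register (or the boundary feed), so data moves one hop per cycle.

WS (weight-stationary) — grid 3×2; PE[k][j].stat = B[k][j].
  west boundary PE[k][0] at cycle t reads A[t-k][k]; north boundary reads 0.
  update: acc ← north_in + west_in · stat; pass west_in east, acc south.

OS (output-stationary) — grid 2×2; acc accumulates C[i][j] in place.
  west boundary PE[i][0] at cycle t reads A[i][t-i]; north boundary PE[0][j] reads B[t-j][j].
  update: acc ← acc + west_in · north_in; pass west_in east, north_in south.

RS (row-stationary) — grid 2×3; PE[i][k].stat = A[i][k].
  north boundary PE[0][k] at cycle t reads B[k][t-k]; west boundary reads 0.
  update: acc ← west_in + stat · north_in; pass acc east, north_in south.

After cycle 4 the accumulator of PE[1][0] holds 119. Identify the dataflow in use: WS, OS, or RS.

— WS: 3×2; PE[1][0] trace:
  @0  [1,0]  acc 0  |  →0  ↓0
  @1  [1,0]  acc 41  |  →8  ↓41
  @2  [1,0]  acc 101  |  →5  ↓101
  @3  [1,0]  acc 0  |  →0  ↓0
  @4  [1,0]  acc 0  |  →0  ↓0
— OS: 2×2; PE[1][0] trace:
  @0  [1,0]  acc 0  |  →0  ↓0
  @1  [1,0]  acc 81  |  →9  ↓9
  @2  [1,0]  acc 101  |  →5  ↓4
  @3  [1,0]  acc 119  |  →9  ↓2
  @4  [1,0]  acc 119  |  →0  ↓0
— RS: 2×3; PE[1][0] trace:
  @0  [1,0]  acc 0  |  →0  ↓0
  @1  [1,0]  acc 81  |  →81  ↓9
  @2  [1,0]  acc 45  |  →45  ↓5
  @3  [1,0]  acc 0  |  →0  ↓0
  @4  [1,0]  acc 0  |  →0  ↓0

dataflow = OS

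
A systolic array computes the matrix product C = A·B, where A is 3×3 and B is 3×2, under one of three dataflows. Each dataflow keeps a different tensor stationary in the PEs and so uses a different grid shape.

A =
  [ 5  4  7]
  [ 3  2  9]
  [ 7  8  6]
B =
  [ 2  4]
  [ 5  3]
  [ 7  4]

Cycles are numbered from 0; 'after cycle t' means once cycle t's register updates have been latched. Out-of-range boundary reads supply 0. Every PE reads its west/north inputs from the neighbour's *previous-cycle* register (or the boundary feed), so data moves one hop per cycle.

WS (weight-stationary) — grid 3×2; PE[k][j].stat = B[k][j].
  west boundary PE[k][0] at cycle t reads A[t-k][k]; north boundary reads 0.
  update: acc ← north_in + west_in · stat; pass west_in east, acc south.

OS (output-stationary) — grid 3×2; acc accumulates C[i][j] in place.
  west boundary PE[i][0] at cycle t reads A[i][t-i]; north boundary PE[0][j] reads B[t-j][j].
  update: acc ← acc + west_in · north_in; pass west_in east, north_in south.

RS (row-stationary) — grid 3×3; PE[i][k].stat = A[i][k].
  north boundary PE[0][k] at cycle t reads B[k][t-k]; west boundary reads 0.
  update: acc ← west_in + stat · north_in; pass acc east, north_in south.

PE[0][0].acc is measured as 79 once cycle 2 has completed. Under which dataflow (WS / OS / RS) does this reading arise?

WS [3×2] PE[0][0] across cycles:
  after 0 — PE[0][0] acc=10, pass-E 5, pass-S 10
  after 1 — PE[0][0] acc=6, pass-E 3, pass-S 6
  after 2 — PE[0][0] acc=14, pass-E 7, pass-S 14
OS [3×2] PE[0][0] across cycles:
  after 0 — PE[0][0] acc=10, pass-E 5, pass-S 2
  after 1 — PE[0][0] acc=30, pass-E 4, pass-S 5
  after 2 — PE[0][0] acc=79, pass-E 7, pass-S 7
RS [3×3] PE[0][0] across cycles:
  after 0 — PE[0][0] acc=10, pass-E 10, pass-S 2
  after 1 — PE[0][0] acc=20, pass-E 20, pass-S 4
  after 2 — PE[0][0] acc=0, pass-E 0, pass-S 0

dataflow = OS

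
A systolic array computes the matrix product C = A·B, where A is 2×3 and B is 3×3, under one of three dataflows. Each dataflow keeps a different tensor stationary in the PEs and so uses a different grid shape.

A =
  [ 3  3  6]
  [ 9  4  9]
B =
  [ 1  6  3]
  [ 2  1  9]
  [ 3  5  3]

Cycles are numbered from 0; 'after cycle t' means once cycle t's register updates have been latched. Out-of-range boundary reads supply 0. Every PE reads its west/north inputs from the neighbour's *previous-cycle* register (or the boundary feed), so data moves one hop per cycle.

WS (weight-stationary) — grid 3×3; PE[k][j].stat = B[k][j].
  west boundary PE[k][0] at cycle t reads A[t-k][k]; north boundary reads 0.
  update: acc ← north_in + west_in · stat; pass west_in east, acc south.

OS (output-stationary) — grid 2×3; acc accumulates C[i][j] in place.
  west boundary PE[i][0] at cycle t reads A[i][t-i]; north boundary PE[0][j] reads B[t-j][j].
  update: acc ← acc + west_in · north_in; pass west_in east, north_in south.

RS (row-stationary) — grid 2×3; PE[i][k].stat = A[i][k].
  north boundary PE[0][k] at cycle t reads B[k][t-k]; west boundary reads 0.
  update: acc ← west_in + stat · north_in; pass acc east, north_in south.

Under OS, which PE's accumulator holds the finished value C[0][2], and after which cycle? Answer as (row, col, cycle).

(row, col, cycle) = (0, 2, 4)

OS: C[0][2] accumulates in PE[0][2]:
  @0  [0,2]  acc 0  |  →0  ↓0
  @1  [0,2]  acc 0  |  →0  ↓0
  @2  [0,2]  acc 9  |  →3  ↓3
  @3  [0,2]  acc 36  |  →3  ↓9
  @4  [0,2]  acc 54  |  →6  ↓3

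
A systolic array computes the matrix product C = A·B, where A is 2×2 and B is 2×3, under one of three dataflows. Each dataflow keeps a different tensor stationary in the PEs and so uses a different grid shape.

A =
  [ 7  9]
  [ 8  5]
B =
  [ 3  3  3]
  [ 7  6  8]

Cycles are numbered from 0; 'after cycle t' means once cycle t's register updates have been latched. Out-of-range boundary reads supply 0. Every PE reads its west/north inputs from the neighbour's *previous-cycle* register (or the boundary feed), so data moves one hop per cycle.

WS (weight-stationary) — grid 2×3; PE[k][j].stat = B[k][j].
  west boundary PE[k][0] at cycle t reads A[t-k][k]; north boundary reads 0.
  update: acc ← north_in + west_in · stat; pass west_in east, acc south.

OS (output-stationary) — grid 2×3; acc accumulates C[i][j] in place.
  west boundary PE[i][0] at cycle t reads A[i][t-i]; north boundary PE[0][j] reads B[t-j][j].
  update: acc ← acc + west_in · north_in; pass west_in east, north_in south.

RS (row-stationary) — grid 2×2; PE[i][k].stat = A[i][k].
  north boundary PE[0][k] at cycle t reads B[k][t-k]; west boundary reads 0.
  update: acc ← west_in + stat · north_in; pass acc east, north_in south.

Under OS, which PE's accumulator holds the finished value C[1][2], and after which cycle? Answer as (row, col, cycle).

(row, col, cycle) = (1, 2, 4)

OS — PE[1][2] is where C[1][2] collects:
  c0 r1c2: 0 / 0 / 0
  c1 r1c2: 0 / 0 / 0
  c2 r1c2: 0 / 0 / 0
  c3 r1c2: 24 / 8 / 3
  c4 r1c2: 64 / 5 / 8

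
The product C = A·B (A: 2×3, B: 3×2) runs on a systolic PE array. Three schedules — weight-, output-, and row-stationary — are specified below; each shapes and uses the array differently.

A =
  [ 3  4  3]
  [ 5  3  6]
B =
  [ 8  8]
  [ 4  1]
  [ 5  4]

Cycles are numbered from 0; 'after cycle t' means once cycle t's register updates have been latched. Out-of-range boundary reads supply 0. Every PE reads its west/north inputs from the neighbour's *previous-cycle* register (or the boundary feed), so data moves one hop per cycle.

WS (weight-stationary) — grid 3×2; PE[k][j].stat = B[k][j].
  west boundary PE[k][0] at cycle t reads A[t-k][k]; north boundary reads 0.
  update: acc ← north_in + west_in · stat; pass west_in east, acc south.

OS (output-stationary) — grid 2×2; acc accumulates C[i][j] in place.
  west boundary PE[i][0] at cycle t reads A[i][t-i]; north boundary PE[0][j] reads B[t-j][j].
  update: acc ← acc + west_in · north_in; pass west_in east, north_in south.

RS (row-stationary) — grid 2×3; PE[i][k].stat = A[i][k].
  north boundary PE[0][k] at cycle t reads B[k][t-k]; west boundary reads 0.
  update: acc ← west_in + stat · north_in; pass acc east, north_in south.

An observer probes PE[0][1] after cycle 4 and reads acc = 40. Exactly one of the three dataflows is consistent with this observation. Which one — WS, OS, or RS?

dataflow = OS

WS [3×2] PE[0][1] across cycles:
  step 0 · PE0,1: acc=0; fwd→0 fwd↓0
  step 1 · PE0,1: acc=24; fwd→3 fwd↓24
  step 2 · PE0,1: acc=40; fwd→5 fwd↓40
  step 3 · PE0,1: acc=0; fwd→0 fwd↓0
  step 4 · PE0,1: acc=0; fwd→0 fwd↓0
OS [2×2] PE[0][1] across cycles:
  step 0 · PE0,1: acc=0; fwd→0 fwd↓0
  step 1 · PE0,1: acc=24; fwd→3 fwd↓8
  step 2 · PE0,1: acc=28; fwd→4 fwd↓1
  step 3 · PE0,1: acc=40; fwd→3 fwd↓4
  step 4 · PE0,1: acc=40; fwd→0 fwd↓0
RS [2×3] PE[0][1] across cycles:
  step 0 · PE0,1: acc=0; fwd→0 fwd↓0
  step 1 · PE0,1: acc=40; fwd→40 fwd↓4
  step 2 · PE0,1: acc=28; fwd→28 fwd↓1
  step 3 · PE0,1: acc=0; fwd→0 fwd↓0
  step 4 · PE0,1: acc=0; fwd→0 fwd↓0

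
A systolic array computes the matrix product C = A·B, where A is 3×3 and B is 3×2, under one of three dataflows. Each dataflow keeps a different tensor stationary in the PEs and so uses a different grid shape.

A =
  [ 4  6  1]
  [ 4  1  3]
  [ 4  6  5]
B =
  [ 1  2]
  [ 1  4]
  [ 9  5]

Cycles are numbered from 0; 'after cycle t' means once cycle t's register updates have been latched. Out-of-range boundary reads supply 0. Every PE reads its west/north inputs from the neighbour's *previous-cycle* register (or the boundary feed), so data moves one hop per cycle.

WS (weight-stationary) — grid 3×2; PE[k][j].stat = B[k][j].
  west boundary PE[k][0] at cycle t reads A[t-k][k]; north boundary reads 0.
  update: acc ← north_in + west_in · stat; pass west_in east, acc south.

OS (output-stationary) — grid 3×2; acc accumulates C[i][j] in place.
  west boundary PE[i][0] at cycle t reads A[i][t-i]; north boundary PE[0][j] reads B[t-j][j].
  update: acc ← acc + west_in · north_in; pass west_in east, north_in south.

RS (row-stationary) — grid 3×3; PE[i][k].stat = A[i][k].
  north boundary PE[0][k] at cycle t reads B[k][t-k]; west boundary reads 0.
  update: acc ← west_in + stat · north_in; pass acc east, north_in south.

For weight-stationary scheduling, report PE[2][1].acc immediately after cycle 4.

PE[2][1].acc = 27

WS on a 3×2 grid — tracing PE[2][1] and its feeders:
  c0 r1c1: 0 / 0 / 0
  c0 r2c0: 0 / 0 / 0
  c0 r2c1: 0 / 0 / 0
  c1 r1c1: 0 / 0 / 0
  c1 r2c0: 0 / 0 / 0
  c1 r2c1: 0 / 0 / 0
  c2 r1c1: 32 / 6 / 32
  c2 r2c0: 19 / 1 / 19
  c2 r2c1: 0 / 0 / 0
  c3 r1c1: 12 / 1 / 12
  c3 r2c0: 32 / 3 / 32
  c3 r2c1: 37 / 1 / 37
  c4 r1c1: 32 / 6 / 32
  c4 r2c0: 55 / 5 / 55
  c4 r2c1: 27 / 3 / 27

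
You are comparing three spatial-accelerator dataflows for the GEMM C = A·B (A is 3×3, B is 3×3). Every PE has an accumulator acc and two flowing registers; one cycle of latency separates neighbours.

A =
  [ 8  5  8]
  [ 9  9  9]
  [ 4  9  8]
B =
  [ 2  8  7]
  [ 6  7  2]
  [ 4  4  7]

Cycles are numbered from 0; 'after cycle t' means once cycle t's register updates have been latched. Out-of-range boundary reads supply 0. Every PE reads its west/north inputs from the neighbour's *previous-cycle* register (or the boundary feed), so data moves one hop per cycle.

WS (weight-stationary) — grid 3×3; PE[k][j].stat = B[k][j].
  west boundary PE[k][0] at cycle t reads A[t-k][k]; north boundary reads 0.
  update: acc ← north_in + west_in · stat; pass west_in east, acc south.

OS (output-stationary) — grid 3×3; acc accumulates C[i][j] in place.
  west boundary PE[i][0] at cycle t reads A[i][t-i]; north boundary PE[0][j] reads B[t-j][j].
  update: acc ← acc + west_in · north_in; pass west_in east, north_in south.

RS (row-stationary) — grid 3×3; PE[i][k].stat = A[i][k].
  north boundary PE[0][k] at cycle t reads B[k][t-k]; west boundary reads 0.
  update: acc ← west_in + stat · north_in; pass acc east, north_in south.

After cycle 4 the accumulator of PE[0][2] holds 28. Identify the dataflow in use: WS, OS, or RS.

WS [3×3] PE[0][2] across cycles:
  0: (0,2).acc=0  regs=<0,0>
  1: (0,2).acc=0  regs=<0,0>
  2: (0,2).acc=56  regs=<8,56>
  3: (0,2).acc=63  regs=<9,63>
  4: (0,2).acc=28  regs=<4,28>
OS [3×3] PE[0][2] across cycles:
  0: (0,2).acc=0  regs=<0,0>
  1: (0,2).acc=0  regs=<0,0>
  2: (0,2).acc=56  regs=<8,7>
  3: (0,2).acc=66  regs=<5,2>
  4: (0,2).acc=122  regs=<8,7>
RS [3×3] PE[0][2] across cycles:
  0: (0,2).acc=0  regs=<0,0>
  1: (0,2).acc=0  regs=<0,0>
  2: (0,2).acc=78  regs=<78,4>
  3: (0,2).acc=131  regs=<131,4>
  4: (0,2).acc=122  regs=<122,7>

dataflow = WS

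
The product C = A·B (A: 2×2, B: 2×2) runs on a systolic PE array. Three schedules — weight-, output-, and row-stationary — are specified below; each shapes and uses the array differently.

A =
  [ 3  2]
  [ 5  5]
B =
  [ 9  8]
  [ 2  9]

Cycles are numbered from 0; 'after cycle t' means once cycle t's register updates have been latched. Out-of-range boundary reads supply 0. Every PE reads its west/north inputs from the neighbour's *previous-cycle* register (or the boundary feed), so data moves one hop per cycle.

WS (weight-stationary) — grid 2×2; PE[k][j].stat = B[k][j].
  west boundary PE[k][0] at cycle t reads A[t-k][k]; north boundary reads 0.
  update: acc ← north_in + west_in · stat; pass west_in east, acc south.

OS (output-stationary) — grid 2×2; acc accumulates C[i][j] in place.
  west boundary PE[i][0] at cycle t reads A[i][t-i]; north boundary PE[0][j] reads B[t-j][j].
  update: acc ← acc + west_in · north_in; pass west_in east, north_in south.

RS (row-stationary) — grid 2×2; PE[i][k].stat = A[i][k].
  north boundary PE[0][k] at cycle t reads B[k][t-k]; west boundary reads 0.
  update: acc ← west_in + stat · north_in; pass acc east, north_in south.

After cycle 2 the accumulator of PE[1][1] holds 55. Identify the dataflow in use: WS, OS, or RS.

WS (2×2 grid), PE[1][1]:
  t=0 PE[1][1]: acc=0 h=0 v=0
  t=1 PE[1][1]: acc=0 h=0 v=0
  t=2 PE[1][1]: acc=42 h=2 v=42
OS (2×2 grid), PE[1][1]:
  t=0 PE[1][1]: acc=0 h=0 v=0
  t=1 PE[1][1]: acc=0 h=0 v=0
  t=2 PE[1][1]: acc=40 h=5 v=8
RS (2×2 grid), PE[1][1]:
  t=0 PE[1][1]: acc=0 h=0 v=0
  t=1 PE[1][1]: acc=0 h=0 v=0
  t=2 PE[1][1]: acc=55 h=55 v=2

dataflow = RS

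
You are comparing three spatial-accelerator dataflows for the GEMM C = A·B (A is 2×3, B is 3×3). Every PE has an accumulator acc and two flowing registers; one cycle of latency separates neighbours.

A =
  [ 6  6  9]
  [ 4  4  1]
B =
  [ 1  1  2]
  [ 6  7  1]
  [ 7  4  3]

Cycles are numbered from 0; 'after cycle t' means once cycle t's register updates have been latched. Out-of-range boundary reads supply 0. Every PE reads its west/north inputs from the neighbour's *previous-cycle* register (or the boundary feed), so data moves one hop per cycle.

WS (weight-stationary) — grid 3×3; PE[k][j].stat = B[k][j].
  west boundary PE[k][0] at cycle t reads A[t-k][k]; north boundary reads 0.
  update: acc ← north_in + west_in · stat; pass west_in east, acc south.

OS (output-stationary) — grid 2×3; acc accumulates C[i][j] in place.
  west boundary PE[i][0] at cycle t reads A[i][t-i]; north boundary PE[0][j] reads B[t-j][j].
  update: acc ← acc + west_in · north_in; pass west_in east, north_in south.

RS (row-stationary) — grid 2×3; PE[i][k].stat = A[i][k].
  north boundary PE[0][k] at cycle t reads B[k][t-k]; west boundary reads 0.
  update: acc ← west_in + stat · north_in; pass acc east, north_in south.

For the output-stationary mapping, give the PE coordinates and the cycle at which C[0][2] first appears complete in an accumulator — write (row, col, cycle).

OS: C[0][2] accumulates in PE[0][2]:
  after 0 — PE[0][2] acc=0, pass-E 0, pass-S 0
  after 1 — PE[0][2] acc=0, pass-E 0, pass-S 0
  after 2 — PE[0][2] acc=12, pass-E 6, pass-S 2
  after 3 — PE[0][2] acc=18, pass-E 6, pass-S 1
  after 4 — PE[0][2] acc=45, pass-E 9, pass-S 3

(row, col, cycle) = (0, 2, 4)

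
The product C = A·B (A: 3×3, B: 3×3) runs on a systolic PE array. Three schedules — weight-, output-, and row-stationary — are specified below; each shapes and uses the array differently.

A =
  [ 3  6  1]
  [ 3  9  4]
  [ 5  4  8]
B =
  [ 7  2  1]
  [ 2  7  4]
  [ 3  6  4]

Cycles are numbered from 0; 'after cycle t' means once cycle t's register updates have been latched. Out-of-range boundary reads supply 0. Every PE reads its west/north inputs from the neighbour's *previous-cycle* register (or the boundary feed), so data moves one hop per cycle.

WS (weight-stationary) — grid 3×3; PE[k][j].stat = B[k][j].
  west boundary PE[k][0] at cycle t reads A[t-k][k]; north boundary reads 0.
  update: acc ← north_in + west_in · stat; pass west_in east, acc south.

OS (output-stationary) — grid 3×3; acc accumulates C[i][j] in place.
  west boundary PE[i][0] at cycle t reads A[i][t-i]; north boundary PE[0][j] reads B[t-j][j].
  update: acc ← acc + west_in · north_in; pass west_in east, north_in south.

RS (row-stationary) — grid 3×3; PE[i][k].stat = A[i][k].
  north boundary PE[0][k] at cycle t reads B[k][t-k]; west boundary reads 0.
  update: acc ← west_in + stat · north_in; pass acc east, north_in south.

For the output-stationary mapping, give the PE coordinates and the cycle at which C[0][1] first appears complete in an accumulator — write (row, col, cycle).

OS: C[0][1] accumulates in PE[0][1]:
  t=0 PE[0][1]: acc=0 h=0 v=0
  t=1 PE[0][1]: acc=6 h=3 v=2
  t=2 PE[0][1]: acc=48 h=6 v=7
  t=3 PE[0][1]: acc=54 h=1 v=6

(row, col, cycle) = (0, 1, 3)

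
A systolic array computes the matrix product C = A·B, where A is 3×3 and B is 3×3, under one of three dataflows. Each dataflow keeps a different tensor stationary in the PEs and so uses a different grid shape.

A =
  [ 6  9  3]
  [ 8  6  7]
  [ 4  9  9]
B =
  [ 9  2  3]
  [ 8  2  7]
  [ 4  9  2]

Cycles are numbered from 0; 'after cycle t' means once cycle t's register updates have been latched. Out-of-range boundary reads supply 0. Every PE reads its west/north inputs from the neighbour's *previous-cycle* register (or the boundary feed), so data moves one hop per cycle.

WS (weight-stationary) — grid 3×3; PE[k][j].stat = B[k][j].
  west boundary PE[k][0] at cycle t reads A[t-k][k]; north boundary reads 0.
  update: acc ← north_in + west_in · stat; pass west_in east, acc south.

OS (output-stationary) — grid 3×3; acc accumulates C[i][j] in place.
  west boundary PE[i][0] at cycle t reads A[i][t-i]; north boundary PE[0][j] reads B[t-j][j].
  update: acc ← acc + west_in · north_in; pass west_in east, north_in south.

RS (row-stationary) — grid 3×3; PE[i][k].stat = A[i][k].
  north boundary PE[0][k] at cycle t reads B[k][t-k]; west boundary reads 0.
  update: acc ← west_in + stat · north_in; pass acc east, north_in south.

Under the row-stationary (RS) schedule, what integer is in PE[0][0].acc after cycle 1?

PE[0][0].acc = 12

RS 3×3: PE[0][0] cycle-by-cycle (with neighbour feeds):
  0: (0,0).acc=54  regs=<54,9>
  1: (0,0).acc=12  regs=<12,2>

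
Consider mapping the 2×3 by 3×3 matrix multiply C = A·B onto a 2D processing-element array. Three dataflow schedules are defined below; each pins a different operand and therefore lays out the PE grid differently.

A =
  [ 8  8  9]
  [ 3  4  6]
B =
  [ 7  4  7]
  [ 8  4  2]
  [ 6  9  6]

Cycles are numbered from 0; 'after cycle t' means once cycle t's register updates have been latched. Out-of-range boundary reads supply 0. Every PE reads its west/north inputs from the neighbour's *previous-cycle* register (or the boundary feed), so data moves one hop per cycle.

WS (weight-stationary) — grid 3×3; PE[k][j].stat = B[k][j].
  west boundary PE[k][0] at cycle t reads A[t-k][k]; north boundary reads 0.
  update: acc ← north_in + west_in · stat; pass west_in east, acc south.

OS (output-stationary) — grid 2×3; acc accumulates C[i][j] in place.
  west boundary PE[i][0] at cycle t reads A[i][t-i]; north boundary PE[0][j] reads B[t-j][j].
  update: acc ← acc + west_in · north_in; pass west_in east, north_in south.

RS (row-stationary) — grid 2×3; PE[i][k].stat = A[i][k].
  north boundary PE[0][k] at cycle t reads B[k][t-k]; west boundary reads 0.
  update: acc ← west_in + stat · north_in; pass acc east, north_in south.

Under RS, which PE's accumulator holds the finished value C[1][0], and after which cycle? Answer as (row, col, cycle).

RS — PE[1][2] is where C[1][0] collects:
  [0] (1,2) acc=0 (h:0 v:0)
  [1] (1,2) acc=0 (h:0 v:0)
  [2] (1,2) acc=0 (h:0 v:0)
  [3] (1,2) acc=89 (h:89 v:6)

(row, col, cycle) = (1, 2, 3)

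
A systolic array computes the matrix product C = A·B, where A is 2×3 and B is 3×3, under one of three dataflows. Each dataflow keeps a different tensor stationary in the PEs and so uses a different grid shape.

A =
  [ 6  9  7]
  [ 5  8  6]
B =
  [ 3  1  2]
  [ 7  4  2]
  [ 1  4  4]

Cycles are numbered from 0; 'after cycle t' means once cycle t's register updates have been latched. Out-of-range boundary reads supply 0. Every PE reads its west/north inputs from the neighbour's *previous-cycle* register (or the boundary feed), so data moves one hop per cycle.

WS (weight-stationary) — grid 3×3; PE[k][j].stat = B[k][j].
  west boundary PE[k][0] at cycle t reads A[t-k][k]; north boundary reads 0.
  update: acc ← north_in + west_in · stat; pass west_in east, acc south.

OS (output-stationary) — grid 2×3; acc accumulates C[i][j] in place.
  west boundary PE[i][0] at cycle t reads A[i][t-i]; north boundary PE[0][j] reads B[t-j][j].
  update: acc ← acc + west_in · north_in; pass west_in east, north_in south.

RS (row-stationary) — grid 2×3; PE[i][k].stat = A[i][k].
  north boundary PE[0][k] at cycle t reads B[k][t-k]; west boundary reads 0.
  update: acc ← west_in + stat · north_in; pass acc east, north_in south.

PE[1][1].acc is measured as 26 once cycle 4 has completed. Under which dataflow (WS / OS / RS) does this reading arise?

dataflow = RS

WS (3×3 grid), PE[1][1]:
  step 0 · PE1,1: acc=0; fwd→0 fwd↓0
  step 1 · PE1,1: acc=0; fwd→0 fwd↓0
  step 2 · PE1,1: acc=42; fwd→9 fwd↓42
  step 3 · PE1,1: acc=37; fwd→8 fwd↓37
  step 4 · PE1,1: acc=0; fwd→0 fwd↓0
OS (2×3 grid), PE[1][1]:
  step 0 · PE1,1: acc=0; fwd→0 fwd↓0
  step 1 · PE1,1: acc=0; fwd→0 fwd↓0
  step 2 · PE1,1: acc=5; fwd→5 fwd↓1
  step 3 · PE1,1: acc=37; fwd→8 fwd↓4
  step 4 · PE1,1: acc=61; fwd→6 fwd↓4
RS (2×3 grid), PE[1][1]:
  step 0 · PE1,1: acc=0; fwd→0 fwd↓0
  step 1 · PE1,1: acc=0; fwd→0 fwd↓0
  step 2 · PE1,1: acc=71; fwd→71 fwd↓7
  step 3 · PE1,1: acc=37; fwd→37 fwd↓4
  step 4 · PE1,1: acc=26; fwd→26 fwd↓2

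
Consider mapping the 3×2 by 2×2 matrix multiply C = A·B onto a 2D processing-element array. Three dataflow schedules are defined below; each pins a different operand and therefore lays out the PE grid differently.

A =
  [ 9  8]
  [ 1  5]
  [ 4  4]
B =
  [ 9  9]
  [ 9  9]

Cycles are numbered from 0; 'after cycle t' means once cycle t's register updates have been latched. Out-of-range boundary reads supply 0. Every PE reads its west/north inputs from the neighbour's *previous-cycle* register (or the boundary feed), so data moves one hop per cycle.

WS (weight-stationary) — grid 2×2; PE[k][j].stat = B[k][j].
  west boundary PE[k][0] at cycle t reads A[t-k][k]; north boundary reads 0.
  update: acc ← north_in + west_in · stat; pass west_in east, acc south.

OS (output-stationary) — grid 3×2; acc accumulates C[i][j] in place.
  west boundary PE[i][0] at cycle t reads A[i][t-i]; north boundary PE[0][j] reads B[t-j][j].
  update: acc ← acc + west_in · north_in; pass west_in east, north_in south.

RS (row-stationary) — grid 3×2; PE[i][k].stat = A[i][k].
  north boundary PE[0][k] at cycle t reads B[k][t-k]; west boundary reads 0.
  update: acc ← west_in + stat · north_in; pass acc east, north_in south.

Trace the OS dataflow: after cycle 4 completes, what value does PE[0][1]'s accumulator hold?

PE[0][1].acc = 153

Tracing OS — 3×2 array, target PE[0][1]:
  @0  [0,0]  acc 81  |  →9  ↓9
  @0  [0,1]  acc 0  |  →0  ↓0
  @1  [0,0]  acc 153  |  →8  ↓9
  @1  [0,1]  acc 81  |  →9  ↓9
  @2  [0,0]  acc 153  |  →0  ↓0
  @2  [0,1]  acc 153  |  →8  ↓9
  @3  [0,0]  acc 153  |  →0  ↓0
  @3  [0,1]  acc 153  |  →0  ↓0
  @4  [0,0]  acc 153  |  →0  ↓0
  @4  [0,1]  acc 153  |  →0  ↓0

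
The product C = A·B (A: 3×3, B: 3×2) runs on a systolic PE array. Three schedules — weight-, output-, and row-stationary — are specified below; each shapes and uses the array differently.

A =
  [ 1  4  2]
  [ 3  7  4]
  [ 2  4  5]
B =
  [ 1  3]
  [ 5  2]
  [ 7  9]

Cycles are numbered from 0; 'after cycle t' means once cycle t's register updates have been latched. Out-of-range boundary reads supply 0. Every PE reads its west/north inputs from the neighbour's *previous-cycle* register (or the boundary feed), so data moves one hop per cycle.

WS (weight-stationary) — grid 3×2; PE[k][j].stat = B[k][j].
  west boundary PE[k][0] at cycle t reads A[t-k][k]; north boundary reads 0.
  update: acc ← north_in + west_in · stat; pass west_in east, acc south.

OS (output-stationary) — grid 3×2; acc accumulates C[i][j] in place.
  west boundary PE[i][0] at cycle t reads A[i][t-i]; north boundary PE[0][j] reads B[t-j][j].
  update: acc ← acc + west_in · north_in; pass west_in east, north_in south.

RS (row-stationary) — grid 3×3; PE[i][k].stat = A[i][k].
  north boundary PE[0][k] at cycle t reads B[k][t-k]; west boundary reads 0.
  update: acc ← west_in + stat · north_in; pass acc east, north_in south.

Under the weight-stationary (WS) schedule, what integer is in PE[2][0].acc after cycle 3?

WS on a 3×2 grid — tracing PE[2][0] and its feeders:
  t=0 PE[1][0]: acc=0 h=0 v=0
  t=0 PE[2][0]: acc=0 h=0 v=0
  t=1 PE[1][0]: acc=21 h=4 v=21
  t=1 PE[2][0]: acc=0 h=0 v=0
  t=2 PE[1][0]: acc=38 h=7 v=38
  t=2 PE[2][0]: acc=35 h=2 v=35
  t=3 PE[1][0]: acc=22 h=4 v=22
  t=3 PE[2][0]: acc=66 h=4 v=66

PE[2][0].acc = 66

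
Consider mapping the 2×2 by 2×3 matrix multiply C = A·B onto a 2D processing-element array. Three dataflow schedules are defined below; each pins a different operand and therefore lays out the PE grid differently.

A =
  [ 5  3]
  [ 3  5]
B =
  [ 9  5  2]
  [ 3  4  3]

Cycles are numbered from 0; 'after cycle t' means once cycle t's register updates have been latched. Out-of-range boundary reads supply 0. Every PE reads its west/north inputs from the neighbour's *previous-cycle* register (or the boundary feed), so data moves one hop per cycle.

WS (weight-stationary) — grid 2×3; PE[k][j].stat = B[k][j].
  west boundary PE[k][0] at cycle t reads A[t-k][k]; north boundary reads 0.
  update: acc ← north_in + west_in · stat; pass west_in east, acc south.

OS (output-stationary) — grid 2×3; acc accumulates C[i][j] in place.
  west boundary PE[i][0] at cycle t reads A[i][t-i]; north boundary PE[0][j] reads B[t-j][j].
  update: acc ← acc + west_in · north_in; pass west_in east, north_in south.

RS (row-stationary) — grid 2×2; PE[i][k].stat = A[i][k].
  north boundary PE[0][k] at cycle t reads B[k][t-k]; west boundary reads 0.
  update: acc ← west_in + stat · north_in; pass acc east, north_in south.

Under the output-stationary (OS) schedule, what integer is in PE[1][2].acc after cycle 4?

PE[1][2].acc = 21

OS on a 2×3 grid — tracing PE[1][2] and its feeders:
  0: (0,2).acc=0  regs=<0,0>
  0: (1,1).acc=0  regs=<0,0>
  0: (1,2).acc=0  regs=<0,0>
  1: (0,2).acc=0  regs=<0,0>
  1: (1,1).acc=0  regs=<0,0>
  1: (1,2).acc=0  regs=<0,0>
  2: (0,2).acc=10  regs=<5,2>
  2: (1,1).acc=15  regs=<3,5>
  2: (1,2).acc=0  regs=<0,0>
  3: (0,2).acc=19  regs=<3,3>
  3: (1,1).acc=35  regs=<5,4>
  3: (1,2).acc=6  regs=<3,2>
  4: (0,2).acc=19  regs=<0,0>
  4: (1,1).acc=35  regs=<0,0>
  4: (1,2).acc=21  regs=<5,3>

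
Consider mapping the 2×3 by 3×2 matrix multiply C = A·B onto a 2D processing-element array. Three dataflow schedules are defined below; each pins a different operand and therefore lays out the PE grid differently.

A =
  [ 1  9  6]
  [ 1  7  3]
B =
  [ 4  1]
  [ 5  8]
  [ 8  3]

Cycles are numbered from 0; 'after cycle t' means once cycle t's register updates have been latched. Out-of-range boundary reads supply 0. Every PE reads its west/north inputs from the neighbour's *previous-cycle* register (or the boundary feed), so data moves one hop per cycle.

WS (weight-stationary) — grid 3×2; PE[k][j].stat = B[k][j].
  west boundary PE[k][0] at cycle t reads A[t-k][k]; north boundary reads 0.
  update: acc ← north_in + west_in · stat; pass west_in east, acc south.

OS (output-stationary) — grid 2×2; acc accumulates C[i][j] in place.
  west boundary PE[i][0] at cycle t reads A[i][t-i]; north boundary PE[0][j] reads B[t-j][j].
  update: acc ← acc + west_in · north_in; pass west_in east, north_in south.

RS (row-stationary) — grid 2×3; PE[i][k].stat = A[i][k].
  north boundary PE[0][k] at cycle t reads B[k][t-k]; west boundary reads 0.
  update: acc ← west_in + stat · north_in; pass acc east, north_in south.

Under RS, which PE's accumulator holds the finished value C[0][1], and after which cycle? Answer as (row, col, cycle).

(row, col, cycle) = (0, 2, 3)

Under RS, C[0][1] lands at PE[0][2]:
  cycle 0: PE[0][2] → acc 0, east 0, south 0
  cycle 1: PE[0][2] → acc 0, east 0, south 0
  cycle 2: PE[0][2] → acc 97, east 97, south 8
  cycle 3: PE[0][2] → acc 91, east 91, south 3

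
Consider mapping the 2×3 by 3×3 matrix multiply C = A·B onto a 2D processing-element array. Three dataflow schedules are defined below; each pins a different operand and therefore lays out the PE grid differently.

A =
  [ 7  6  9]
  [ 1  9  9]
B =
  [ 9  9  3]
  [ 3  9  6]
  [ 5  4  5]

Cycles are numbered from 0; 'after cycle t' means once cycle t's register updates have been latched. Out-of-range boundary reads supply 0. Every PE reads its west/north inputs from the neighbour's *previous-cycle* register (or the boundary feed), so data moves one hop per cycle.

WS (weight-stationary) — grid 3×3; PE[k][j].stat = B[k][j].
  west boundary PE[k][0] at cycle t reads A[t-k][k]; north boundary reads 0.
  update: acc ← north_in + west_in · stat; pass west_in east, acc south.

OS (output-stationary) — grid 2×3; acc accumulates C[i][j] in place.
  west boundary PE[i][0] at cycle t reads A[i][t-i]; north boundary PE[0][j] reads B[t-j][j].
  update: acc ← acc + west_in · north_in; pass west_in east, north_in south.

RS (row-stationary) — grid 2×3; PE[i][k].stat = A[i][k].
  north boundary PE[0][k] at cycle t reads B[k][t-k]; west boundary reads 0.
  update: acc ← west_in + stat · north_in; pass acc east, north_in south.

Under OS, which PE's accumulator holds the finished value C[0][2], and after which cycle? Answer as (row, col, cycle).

OS — PE[0][2] is where C[0][2] collects:
  after 0 — PE[0][2] acc=0, pass-E 0, pass-S 0
  after 1 — PE[0][2] acc=0, pass-E 0, pass-S 0
  after 2 — PE[0][2] acc=21, pass-E 7, pass-S 3
  after 3 — PE[0][2] acc=57, pass-E 6, pass-S 6
  after 4 — PE[0][2] acc=102, pass-E 9, pass-S 5

(row, col, cycle) = (0, 2, 4)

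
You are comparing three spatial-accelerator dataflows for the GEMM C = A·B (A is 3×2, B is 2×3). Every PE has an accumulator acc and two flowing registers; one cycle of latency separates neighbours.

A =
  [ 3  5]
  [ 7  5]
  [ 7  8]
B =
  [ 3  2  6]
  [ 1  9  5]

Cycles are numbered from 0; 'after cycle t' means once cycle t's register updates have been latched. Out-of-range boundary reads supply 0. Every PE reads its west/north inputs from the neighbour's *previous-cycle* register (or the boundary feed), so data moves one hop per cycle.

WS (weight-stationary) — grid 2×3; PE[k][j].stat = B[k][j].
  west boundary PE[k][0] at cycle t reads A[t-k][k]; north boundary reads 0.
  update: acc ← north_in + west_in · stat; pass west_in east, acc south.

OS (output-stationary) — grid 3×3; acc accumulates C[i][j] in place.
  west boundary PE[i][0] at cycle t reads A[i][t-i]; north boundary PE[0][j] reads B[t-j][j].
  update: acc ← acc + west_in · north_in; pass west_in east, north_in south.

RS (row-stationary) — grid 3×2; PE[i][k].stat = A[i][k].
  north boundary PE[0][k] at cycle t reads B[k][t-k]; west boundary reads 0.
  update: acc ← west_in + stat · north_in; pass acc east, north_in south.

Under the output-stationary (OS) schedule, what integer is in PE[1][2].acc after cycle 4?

PE[1][2].acc = 67

OS 3×3: PE[1][2] cycle-by-cycle (with neighbour feeds):
  cycle 0: PE[0][2] → acc 0, east 0, south 0
  cycle 0: PE[1][1] → acc 0, east 0, south 0
  cycle 0: PE[1][2] → acc 0, east 0, south 0
  cycle 1: PE[0][2] → acc 0, east 0, south 0
  cycle 1: PE[1][1] → acc 0, east 0, south 0
  cycle 1: PE[1][2] → acc 0, east 0, south 0
  cycle 2: PE[0][2] → acc 18, east 3, south 6
  cycle 2: PE[1][1] → acc 14, east 7, south 2
  cycle 2: PE[1][2] → acc 0, east 0, south 0
  cycle 3: PE[0][2] → acc 43, east 5, south 5
  cycle 3: PE[1][1] → acc 59, east 5, south 9
  cycle 3: PE[1][2] → acc 42, east 7, south 6
  cycle 4: PE[0][2] → acc 43, east 0, south 0
  cycle 4: PE[1][1] → acc 59, east 0, south 0
  cycle 4: PE[1][2] → acc 67, east 5, south 5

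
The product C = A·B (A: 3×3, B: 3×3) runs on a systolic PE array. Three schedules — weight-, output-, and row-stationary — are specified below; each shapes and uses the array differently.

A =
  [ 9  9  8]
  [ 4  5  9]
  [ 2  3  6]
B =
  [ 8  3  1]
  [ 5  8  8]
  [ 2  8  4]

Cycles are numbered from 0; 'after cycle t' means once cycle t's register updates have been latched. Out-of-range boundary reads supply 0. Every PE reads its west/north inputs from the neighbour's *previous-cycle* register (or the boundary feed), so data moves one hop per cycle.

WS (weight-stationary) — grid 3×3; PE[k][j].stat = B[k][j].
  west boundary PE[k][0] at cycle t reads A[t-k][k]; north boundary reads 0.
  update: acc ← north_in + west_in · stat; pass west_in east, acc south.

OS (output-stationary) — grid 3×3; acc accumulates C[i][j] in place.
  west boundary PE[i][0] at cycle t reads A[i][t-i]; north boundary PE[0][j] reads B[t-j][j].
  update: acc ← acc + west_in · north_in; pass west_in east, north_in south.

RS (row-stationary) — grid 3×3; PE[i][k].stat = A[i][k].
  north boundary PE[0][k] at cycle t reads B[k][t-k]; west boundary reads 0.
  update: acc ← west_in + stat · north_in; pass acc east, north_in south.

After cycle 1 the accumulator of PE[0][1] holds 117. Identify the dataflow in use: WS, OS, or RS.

dataflow = RS

WS (3×3 grid), PE[0][1]:
  cycle 0: PE[0][1] → acc 0, east 0, south 0
  cycle 1: PE[0][1] → acc 27, east 9, south 27
OS (3×3 grid), PE[0][1]:
  cycle 0: PE[0][1] → acc 0, east 0, south 0
  cycle 1: PE[0][1] → acc 27, east 9, south 3
RS (3×3 grid), PE[0][1]:
  cycle 0: PE[0][1] → acc 0, east 0, south 0
  cycle 1: PE[0][1] → acc 117, east 117, south 5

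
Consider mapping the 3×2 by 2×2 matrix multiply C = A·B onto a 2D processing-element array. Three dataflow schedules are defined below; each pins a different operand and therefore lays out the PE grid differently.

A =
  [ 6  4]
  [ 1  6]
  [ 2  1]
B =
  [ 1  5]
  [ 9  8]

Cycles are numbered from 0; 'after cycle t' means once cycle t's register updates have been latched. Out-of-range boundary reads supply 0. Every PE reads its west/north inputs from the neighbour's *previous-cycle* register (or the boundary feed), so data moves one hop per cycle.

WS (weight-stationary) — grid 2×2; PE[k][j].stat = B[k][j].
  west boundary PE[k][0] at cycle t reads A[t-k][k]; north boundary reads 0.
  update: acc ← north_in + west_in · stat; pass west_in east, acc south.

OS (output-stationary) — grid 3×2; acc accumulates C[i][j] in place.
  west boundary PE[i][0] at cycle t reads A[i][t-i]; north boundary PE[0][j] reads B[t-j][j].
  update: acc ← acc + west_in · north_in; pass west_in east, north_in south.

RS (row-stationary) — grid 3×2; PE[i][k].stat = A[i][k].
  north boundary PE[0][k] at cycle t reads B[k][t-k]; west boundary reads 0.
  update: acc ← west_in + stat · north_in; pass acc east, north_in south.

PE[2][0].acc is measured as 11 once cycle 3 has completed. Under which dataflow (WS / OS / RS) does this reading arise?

dataflow = OS

— WS: 2×2 array has no PE[2][0].
OS (3×2 grid), PE[2][0]:
  cycle 0: PE[2][0] → acc 0, east 0, south 0
  cycle 1: PE[2][0] → acc 0, east 0, south 0
  cycle 2: PE[2][0] → acc 2, east 2, south 1
  cycle 3: PE[2][0] → acc 11, east 1, south 9
RS (3×2 grid), PE[2][0]:
  cycle 0: PE[2][0] → acc 0, east 0, south 0
  cycle 1: PE[2][0] → acc 0, east 0, south 0
  cycle 2: PE[2][0] → acc 2, east 2, south 1
  cycle 3: PE[2][0] → acc 10, east 10, south 5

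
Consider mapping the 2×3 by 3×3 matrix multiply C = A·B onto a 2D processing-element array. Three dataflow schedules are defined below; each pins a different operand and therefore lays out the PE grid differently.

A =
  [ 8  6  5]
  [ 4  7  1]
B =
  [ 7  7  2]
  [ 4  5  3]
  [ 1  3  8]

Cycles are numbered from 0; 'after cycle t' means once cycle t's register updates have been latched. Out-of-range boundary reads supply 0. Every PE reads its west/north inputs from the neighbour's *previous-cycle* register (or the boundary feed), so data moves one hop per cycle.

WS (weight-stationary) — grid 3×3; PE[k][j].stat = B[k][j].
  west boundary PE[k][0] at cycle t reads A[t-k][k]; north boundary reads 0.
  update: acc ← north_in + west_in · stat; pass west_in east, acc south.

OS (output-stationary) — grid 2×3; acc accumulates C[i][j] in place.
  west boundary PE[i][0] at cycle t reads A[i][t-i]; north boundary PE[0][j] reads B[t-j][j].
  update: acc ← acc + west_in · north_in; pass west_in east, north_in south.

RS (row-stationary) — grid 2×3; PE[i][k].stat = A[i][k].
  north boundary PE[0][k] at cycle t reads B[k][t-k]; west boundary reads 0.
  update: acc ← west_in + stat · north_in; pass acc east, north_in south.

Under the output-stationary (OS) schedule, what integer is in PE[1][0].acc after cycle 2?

OS on a 2×3 grid — tracing PE[1][0] and its feeders:
  0: (0,0).acc=56  regs=<8,7>
  0: (1,0).acc=0  regs=<0,0>
  1: (0,0).acc=80  regs=<6,4>
  1: (1,0).acc=28  regs=<4,7>
  2: (0,0).acc=85  regs=<5,1>
  2: (1,0).acc=56  regs=<7,4>

PE[1][0].acc = 56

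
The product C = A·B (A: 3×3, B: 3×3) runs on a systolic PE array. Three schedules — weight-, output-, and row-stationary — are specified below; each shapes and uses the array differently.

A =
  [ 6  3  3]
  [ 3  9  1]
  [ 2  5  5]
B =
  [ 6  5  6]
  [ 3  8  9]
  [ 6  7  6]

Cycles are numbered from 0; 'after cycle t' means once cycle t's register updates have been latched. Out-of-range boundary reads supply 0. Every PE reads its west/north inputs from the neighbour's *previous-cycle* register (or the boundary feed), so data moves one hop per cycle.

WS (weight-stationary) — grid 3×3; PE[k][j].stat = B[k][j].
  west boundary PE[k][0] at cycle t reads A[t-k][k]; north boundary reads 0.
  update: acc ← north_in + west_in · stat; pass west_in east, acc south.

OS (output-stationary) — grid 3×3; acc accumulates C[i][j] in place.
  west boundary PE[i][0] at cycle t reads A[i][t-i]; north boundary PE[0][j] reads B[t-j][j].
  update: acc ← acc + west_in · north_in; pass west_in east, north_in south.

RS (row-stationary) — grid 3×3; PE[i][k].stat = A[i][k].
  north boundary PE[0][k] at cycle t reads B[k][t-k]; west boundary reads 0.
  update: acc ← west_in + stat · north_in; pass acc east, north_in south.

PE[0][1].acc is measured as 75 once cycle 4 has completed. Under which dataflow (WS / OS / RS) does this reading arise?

WS [3×3] PE[0][1] across cycles:
  step 0 · PE0,1: acc=0; fwd→0 fwd↓0
  step 1 · PE0,1: acc=30; fwd→6 fwd↓30
  step 2 · PE0,1: acc=15; fwd→3 fwd↓15
  step 3 · PE0,1: acc=10; fwd→2 fwd↓10
  step 4 · PE0,1: acc=0; fwd→0 fwd↓0
OS [3×3] PE[0][1] across cycles:
  step 0 · PE0,1: acc=0; fwd→0 fwd↓0
  step 1 · PE0,1: acc=30; fwd→6 fwd↓5
  step 2 · PE0,1: acc=54; fwd→3 fwd↓8
  step 3 · PE0,1: acc=75; fwd→3 fwd↓7
  step 4 · PE0,1: acc=75; fwd→0 fwd↓0
RS [3×3] PE[0][1] across cycles:
  step 0 · PE0,1: acc=0; fwd→0 fwd↓0
  step 1 · PE0,1: acc=45; fwd→45 fwd↓3
  step 2 · PE0,1: acc=54; fwd→54 fwd↓8
  step 3 · PE0,1: acc=63; fwd→63 fwd↓9
  step 4 · PE0,1: acc=0; fwd→0 fwd↓0

dataflow = OS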